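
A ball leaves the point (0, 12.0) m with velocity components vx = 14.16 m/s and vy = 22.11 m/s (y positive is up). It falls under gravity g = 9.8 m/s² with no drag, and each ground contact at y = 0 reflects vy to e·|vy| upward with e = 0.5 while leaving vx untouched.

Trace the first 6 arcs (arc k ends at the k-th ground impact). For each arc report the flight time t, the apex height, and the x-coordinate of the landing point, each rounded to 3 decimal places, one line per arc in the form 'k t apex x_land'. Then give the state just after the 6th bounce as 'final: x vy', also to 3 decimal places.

1 5.002 36.941 70.826
2 2.746 9.235 109.706
3 1.373 2.309 129.146
4 0.686 0.577 138.866
5 0.343 0.144 143.726
6 0.172 0.036 146.156
final: 146.156 0.420

Arc 1: start y=12.000, vy=22.110 → t=5.002, apex=36.941, x_land=70.826, impact vy=-26.908
  bounce: vy ← 0.5·26.908 = 13.454
Arc 2: start y=0.000, vy=13.454 → t=2.746, apex=9.235, x_land=109.706, impact vy=-13.454
  bounce: vy ← 0.5·13.454 = 6.727
Arc 3: start y=0.000, vy=6.727 → t=1.373, apex=2.309, x_land=129.146, impact vy=-6.727
  bounce: vy ← 0.5·6.727 = 3.364
Arc 4: start y=0.000, vy=3.364 → t=0.686, apex=0.577, x_land=138.866, impact vy=-3.364
  bounce: vy ← 0.5·3.364 = 1.682
Arc 5: start y=0.000, vy=1.682 → t=0.343, apex=0.144, x_land=143.726, impact vy=-1.682
  bounce: vy ← 0.5·1.682 = 0.841
Arc 6: start y=0.000, vy=0.841 → t=0.172, apex=0.036, x_land=146.156, impact vy=-0.841
  bounce: vy ← 0.5·0.841 = 0.420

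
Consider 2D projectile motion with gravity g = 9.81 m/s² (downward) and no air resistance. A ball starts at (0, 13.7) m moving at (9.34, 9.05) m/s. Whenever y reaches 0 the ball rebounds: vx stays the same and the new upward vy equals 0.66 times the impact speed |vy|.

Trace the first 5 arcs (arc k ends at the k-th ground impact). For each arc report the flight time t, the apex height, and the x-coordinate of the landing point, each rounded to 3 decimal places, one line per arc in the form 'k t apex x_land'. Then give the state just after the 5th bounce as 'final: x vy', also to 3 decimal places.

Arc 1: start y=13.700, vy=9.050 → t=2.831, apex=17.874, x_land=26.446, impact vy=-18.727
  bounce: vy ← 0.66·18.727 = 12.360
Arc 2: start y=0.000, vy=12.360 → t=2.520, apex=7.786, x_land=49.981, impact vy=-12.360
  bounce: vy ← 0.66·12.360 = 8.157
Arc 3: start y=0.000, vy=8.157 → t=1.663, apex=3.392, x_land=65.514, impact vy=-8.157
  bounce: vy ← 0.66·8.157 = 5.384
Arc 4: start y=0.000, vy=5.384 → t=1.098, apex=1.477, x_land=75.766, impact vy=-5.384
  bounce: vy ← 0.66·5.384 = 3.553
Arc 5: start y=0.000, vy=3.553 → t=0.724, apex=0.644, x_land=82.533, impact vy=-3.553
  bounce: vy ← 0.66·3.553 = 2.345

1 2.831 17.874 26.446
2 2.520 7.786 49.981
3 1.663 3.392 65.514
4 1.098 1.477 75.766
5 0.724 0.644 82.533
final: 82.533 2.345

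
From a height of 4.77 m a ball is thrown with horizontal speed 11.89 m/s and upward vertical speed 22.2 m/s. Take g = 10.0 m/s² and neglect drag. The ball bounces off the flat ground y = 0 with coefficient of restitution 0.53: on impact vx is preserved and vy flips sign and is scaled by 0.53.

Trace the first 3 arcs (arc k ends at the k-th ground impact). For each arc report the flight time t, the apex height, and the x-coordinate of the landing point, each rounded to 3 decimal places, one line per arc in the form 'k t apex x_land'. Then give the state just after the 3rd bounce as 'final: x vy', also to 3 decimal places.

Arc 1: start y=4.770, vy=22.200 → t=4.645, apex=29.412, x_land=55.233, impact vy=-24.254
  bounce: vy ← 0.53·24.254 = 12.854
Arc 2: start y=0.000, vy=12.854 → t=2.571, apex=8.262, x_land=85.801, impact vy=-12.854
  bounce: vy ← 0.53·12.854 = 6.813
Arc 3: start y=0.000, vy=6.813 → t=1.363, apex=2.321, x_land=102.002, impact vy=-6.813
  bounce: vy ← 0.53·6.813 = 3.611

1 4.645 29.412 55.233
2 2.571 8.262 85.801
3 1.363 2.321 102.002
final: 102.002 3.611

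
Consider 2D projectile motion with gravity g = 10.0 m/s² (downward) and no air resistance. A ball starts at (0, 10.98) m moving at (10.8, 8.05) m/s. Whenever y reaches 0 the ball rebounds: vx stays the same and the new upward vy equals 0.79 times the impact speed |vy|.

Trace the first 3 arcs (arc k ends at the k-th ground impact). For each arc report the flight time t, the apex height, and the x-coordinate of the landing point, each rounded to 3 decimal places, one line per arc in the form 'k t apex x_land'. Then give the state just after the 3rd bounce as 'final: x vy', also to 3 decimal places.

Arc 1: start y=10.980, vy=8.050 → t=2.491, apex=14.220, x_land=26.907, impact vy=-16.864
  bounce: vy ← 0.79·16.864 = 13.323
Arc 2: start y=0.000, vy=13.323 → t=2.665, apex=8.875, x_land=55.685, impact vy=-13.323
  bounce: vy ← 0.79·13.323 = 10.525
Arc 3: start y=0.000, vy=10.525 → t=2.105, apex=5.539, x_land=78.418, impact vy=-10.525
  bounce: vy ← 0.79·10.525 = 8.315

1 2.491 14.220 26.907
2 2.665 8.875 55.685
3 2.105 5.539 78.418
final: 78.418 8.315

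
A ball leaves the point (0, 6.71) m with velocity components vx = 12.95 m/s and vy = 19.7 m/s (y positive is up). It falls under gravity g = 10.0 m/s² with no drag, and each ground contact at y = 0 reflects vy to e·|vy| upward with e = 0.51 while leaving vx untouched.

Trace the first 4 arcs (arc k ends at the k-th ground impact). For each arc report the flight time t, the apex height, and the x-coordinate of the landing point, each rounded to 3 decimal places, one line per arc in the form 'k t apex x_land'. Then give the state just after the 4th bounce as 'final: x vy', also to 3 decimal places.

Arc 1: start y=6.710, vy=19.700 → t=4.255, apex=26.114, x_land=55.107, impact vy=-22.854
  bounce: vy ← 0.51·22.854 = 11.655
Arc 2: start y=0.000, vy=11.655 → t=2.331, apex=6.792, x_land=85.294, impact vy=-11.655
  bounce: vy ← 0.51·11.655 = 5.944
Arc 3: start y=0.000, vy=5.944 → t=1.189, apex=1.767, x_land=100.690, impact vy=-5.944
  bounce: vy ← 0.51·5.944 = 3.032
Arc 4: start y=0.000, vy=3.032 → t=0.606, apex=0.460, x_land=108.542, impact vy=-3.032
  bounce: vy ← 0.51·3.032 = 1.546

1 4.255 26.114 55.107
2 2.331 6.792 85.294
3 1.189 1.767 100.690
4 0.606 0.460 108.542
final: 108.542 1.546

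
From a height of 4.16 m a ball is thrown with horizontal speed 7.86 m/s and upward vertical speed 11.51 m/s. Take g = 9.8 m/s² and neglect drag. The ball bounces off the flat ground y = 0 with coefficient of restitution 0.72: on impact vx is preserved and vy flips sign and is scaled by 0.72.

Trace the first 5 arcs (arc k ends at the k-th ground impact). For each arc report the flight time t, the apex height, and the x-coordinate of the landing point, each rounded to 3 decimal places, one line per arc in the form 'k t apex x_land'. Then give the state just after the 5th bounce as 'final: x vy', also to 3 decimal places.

Arc 1: start y=4.160, vy=11.510 → t=2.667, apex=10.919, x_land=20.965, impact vy=-14.629
  bounce: vy ← 0.72·14.629 = 10.533
Arc 2: start y=0.000, vy=10.533 → t=2.150, apex=5.661, x_land=37.861, impact vy=-10.533
  bounce: vy ← 0.72·10.533 = 7.584
Arc 3: start y=0.000, vy=7.584 → t=1.548, apex=2.934, x_land=50.026, impact vy=-7.584
  bounce: vy ← 0.72·7.584 = 5.460
Arc 4: start y=0.000, vy=5.460 → t=1.114, apex=1.521, x_land=58.785, impact vy=-5.460
  bounce: vy ← 0.72·5.460 = 3.931
Arc 5: start y=0.000, vy=3.931 → t=0.802, apex=0.789, x_land=65.091, impact vy=-3.931
  bounce: vy ← 0.72·3.931 = 2.831

1 2.667 10.919 20.965
2 2.150 5.661 37.861
3 1.548 2.934 50.026
4 1.114 1.521 58.785
5 0.802 0.789 65.091
final: 65.091 2.831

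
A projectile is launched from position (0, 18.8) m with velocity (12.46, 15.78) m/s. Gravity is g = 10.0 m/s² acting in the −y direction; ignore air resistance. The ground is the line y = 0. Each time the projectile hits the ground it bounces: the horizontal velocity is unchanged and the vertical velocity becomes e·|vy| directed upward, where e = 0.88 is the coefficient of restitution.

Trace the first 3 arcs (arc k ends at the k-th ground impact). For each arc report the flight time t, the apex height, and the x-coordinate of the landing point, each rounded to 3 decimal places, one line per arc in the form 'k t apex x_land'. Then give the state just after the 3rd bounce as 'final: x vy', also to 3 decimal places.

1 4.078 31.250 50.812
2 4.400 24.200 105.636
3 3.872 18.741 153.882
final: 153.882 17.037

Arc 1: start y=18.800, vy=15.780 → t=4.078, apex=31.250, x_land=50.812, impact vy=-25.000
  bounce: vy ← 0.88·25.000 = 22.000
Arc 2: start y=0.000, vy=22.000 → t=4.400, apex=24.200, x_land=105.636, impact vy=-22.000
  bounce: vy ← 0.88·22.000 = 19.360
Arc 3: start y=0.000, vy=19.360 → t=3.872, apex=18.741, x_land=153.882, impact vy=-19.360
  bounce: vy ← 0.88·19.360 = 17.037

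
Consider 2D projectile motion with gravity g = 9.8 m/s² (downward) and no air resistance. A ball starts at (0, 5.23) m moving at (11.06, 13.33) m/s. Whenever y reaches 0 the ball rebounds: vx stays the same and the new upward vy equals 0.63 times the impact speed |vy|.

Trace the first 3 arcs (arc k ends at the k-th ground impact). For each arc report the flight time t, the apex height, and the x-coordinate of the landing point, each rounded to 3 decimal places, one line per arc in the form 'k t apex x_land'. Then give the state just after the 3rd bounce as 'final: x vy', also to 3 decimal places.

Arc 1: start y=5.230, vy=13.330 → t=3.068, apex=14.296, x_land=33.935, impact vy=-16.739
  bounce: vy ← 0.63·16.739 = 10.546
Arc 2: start y=0.000, vy=10.546 → t=2.152, apex=5.674, x_land=57.738, impact vy=-10.546
  bounce: vy ← 0.63·10.546 = 6.644
Arc 3: start y=0.000, vy=6.644 → t=1.356, apex=2.252, x_land=72.734, impact vy=-6.644
  bounce: vy ← 0.63·6.644 = 4.186

1 3.068 14.296 33.935
2 2.152 5.674 57.738
3 1.356 2.252 72.734
final: 72.734 4.186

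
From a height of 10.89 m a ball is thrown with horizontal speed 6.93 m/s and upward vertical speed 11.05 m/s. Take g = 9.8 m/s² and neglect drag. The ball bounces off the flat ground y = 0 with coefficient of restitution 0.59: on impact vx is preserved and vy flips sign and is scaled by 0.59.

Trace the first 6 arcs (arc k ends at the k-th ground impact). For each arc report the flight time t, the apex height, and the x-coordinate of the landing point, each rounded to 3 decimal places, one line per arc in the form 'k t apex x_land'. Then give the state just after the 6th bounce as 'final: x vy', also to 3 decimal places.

1 2.997 17.120 20.767
2 2.206 5.959 36.052
3 1.301 2.074 45.070
4 0.768 0.722 50.391
5 0.453 0.251 53.530
6 0.267 0.088 55.383
final: 55.383 0.773

Arc 1: start y=10.890, vy=11.050 → t=2.997, apex=17.120, x_land=20.767, impact vy=-18.318
  bounce: vy ← 0.59·18.318 = 10.808
Arc 2: start y=0.000, vy=10.808 → t=2.206, apex=5.959, x_land=36.052, impact vy=-10.808
  bounce: vy ← 0.59·10.808 = 6.376
Arc 3: start y=0.000, vy=6.376 → t=1.301, apex=2.074, x_land=45.070, impact vy=-6.376
  bounce: vy ← 0.59·6.376 = 3.762
Arc 4: start y=0.000, vy=3.762 → t=0.768, apex=0.722, x_land=50.391, impact vy=-3.762
  bounce: vy ← 0.59·3.762 = 2.220
Arc 5: start y=0.000, vy=2.220 → t=0.453, apex=0.251, x_land=53.530, impact vy=-2.220
  bounce: vy ← 0.59·2.220 = 1.310
Arc 6: start y=0.000, vy=1.310 → t=0.267, apex=0.088, x_land=55.383, impact vy=-1.310
  bounce: vy ← 0.59·1.310 = 0.773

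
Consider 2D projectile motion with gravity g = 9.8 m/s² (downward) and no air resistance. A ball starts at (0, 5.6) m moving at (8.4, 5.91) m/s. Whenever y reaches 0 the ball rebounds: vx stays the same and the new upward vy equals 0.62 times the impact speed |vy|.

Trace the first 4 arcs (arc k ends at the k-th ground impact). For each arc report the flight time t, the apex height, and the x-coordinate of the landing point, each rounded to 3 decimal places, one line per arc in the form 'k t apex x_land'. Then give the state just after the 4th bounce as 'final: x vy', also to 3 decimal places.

Arc 1: start y=5.600, vy=5.910 → t=1.830, apex=7.382, x_land=15.376, impact vy=-12.029
  bounce: vy ← 0.62·12.029 = 7.458
Arc 2: start y=0.000, vy=7.458 → t=1.522, apex=2.838, x_land=28.161, impact vy=-7.458
  bounce: vy ← 0.62·7.458 = 4.624
Arc 3: start y=0.000, vy=4.624 → t=0.944, apex=1.091, x_land=36.087, impact vy=-4.624
  bounce: vy ← 0.62·4.624 = 2.867
Arc 4: start y=0.000, vy=2.867 → t=0.585, apex=0.419, x_land=41.002, impact vy=-2.867
  bounce: vy ← 0.62·2.867 = 1.777

1 1.830 7.382 15.376
2 1.522 2.838 28.161
3 0.944 1.091 36.087
4 0.585 0.419 41.002
final: 41.002 1.777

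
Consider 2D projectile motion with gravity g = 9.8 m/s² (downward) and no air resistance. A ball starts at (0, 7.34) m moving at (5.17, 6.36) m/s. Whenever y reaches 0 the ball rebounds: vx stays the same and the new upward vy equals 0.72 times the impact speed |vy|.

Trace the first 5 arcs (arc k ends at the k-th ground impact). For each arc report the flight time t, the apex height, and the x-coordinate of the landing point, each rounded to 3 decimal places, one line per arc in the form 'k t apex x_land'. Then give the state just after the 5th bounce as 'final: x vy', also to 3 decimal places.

Arc 1: start y=7.340, vy=6.360 → t=2.034, apex=9.404, x_land=10.517, impact vy=-13.576
  bounce: vy ← 0.72·13.576 = 9.775
Arc 2: start y=0.000, vy=9.775 → t=1.995, apex=4.875, x_land=20.831, impact vy=-9.775
  bounce: vy ← 0.72·9.775 = 7.038
Arc 3: start y=0.000, vy=7.038 → t=1.436, apex=2.527, x_land=28.257, impact vy=-7.038
  bounce: vy ← 0.72·7.038 = 5.067
Arc 4: start y=0.000, vy=5.067 → t=1.034, apex=1.310, x_land=33.603, impact vy=-5.067
  bounce: vy ← 0.72·5.067 = 3.648
Arc 5: start y=0.000, vy=3.648 → t=0.745, apex=0.679, x_land=37.453, impact vy=-3.648
  bounce: vy ← 0.72·3.648 = 2.627

1 2.034 9.404 10.517
2 1.995 4.875 20.831
3 1.436 2.527 28.257
4 1.034 1.310 33.603
5 0.745 0.679 37.453
final: 37.453 2.627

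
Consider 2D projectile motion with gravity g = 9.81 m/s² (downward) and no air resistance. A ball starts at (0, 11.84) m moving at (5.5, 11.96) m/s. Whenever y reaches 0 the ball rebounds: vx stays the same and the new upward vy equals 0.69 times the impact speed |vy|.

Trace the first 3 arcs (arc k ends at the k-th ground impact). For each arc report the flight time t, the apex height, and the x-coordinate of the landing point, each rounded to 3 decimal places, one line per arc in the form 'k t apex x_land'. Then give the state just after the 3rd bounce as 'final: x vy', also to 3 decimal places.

1 3.194 19.131 17.567
2 2.725 9.108 32.557
3 1.880 4.336 42.900
final: 42.900 6.364

Arc 1: start y=11.840, vy=11.960 → t=3.194, apex=19.131, x_land=17.567, impact vy=-19.374
  bounce: vy ← 0.69·19.374 = 13.368
Arc 2: start y=0.000, vy=13.368 → t=2.725, apex=9.108, x_land=32.557, impact vy=-13.368
  bounce: vy ← 0.69·13.368 = 9.224
Arc 3: start y=0.000, vy=9.224 → t=1.880, apex=4.336, x_land=42.900, impact vy=-9.224
  bounce: vy ← 0.69·9.224 = 6.364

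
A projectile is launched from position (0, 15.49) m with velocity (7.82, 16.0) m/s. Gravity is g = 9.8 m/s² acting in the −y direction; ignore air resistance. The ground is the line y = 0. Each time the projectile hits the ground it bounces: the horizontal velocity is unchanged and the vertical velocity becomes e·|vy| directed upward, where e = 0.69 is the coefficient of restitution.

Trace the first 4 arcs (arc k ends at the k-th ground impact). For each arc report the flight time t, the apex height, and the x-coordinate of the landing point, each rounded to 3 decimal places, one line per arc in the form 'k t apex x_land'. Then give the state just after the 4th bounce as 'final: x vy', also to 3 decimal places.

Arc 1: start y=15.490, vy=16.000 → t=4.047, apex=28.551, x_land=31.644, impact vy=-23.656
  bounce: vy ← 0.69·23.656 = 16.323
Arc 2: start y=0.000, vy=16.323 → t=3.331, apex=13.593, x_land=57.693, impact vy=-16.323
  bounce: vy ← 0.69·16.323 = 11.263
Arc 3: start y=0.000, vy=11.263 → t=2.298, apex=6.472, x_land=75.668, impact vy=-11.263
  bounce: vy ← 0.69·11.263 = 7.771
Arc 4: start y=0.000, vy=7.771 → t=1.586, apex=3.081, x_land=88.070, impact vy=-7.771
  bounce: vy ← 0.69·7.771 = 5.362

1 4.047 28.551 31.644
2 3.331 13.593 57.693
3 2.298 6.472 75.668
4 1.586 3.081 88.070
final: 88.070 5.362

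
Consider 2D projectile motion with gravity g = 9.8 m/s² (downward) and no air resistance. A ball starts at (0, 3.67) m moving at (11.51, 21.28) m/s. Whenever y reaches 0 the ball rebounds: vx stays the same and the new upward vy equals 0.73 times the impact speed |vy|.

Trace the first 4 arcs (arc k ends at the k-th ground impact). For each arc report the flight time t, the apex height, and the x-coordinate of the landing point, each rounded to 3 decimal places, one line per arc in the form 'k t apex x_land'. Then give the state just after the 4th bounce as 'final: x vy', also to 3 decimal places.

Arc 1: start y=3.670, vy=21.280 → t=4.509, apex=26.774, x_land=51.898, impact vy=-22.908
  bounce: vy ← 0.73·22.908 = 16.723
Arc 2: start y=0.000, vy=16.723 → t=3.413, apex=14.268, x_land=91.180, impact vy=-16.723
  bounce: vy ← 0.73·16.723 = 12.208
Arc 3: start y=0.000, vy=12.208 → t=2.491, apex=7.603, x_land=119.855, impact vy=-12.208
  bounce: vy ← 0.73·12.208 = 8.912
Arc 4: start y=0.000, vy=8.912 → t=1.819, apex=4.052, x_land=140.788, impact vy=-8.912
  bounce: vy ← 0.73·8.912 = 6.505

1 4.509 26.774 51.898
2 3.413 14.268 91.180
3 2.491 7.603 119.855
4 1.819 4.052 140.788
final: 140.788 6.505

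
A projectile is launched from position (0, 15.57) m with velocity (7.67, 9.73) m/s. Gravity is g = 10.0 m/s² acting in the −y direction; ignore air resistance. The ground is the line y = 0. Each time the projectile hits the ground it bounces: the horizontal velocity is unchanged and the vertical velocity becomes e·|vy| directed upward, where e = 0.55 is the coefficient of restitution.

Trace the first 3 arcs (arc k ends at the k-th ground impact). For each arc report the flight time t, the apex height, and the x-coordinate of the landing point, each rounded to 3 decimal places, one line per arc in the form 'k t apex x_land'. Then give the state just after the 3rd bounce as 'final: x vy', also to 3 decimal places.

1 2.988 20.304 22.919
2 2.217 6.142 39.921
3 1.219 1.858 49.271
final: 49.271 3.353

Arc 1: start y=15.570, vy=9.730 → t=2.988, apex=20.304, x_land=22.919, impact vy=-20.151
  bounce: vy ← 0.55·20.151 = 11.083
Arc 2: start y=0.000, vy=11.083 → t=2.217, apex=6.142, x_land=39.921, impact vy=-11.083
  bounce: vy ← 0.55·11.083 = 6.096
Arc 3: start y=0.000, vy=6.096 → t=1.219, apex=1.858, x_land=49.271, impact vy=-6.096
  bounce: vy ← 0.55·6.096 = 3.353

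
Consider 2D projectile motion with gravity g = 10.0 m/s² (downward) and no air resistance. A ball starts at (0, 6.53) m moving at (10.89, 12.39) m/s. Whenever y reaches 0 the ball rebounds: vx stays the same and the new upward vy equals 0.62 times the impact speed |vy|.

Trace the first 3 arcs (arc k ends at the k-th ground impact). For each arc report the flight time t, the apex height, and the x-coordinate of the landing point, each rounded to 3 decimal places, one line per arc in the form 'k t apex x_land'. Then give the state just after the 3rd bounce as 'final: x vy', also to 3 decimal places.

Arc 1: start y=6.530, vy=12.390 → t=2.925, apex=14.206, x_land=31.848, impact vy=-16.856
  bounce: vy ← 0.62·16.856 = 10.450
Arc 2: start y=0.000, vy=10.450 → t=2.090, apex=5.461, x_land=54.610, impact vy=-10.450
  bounce: vy ← 0.62·10.450 = 6.479
Arc 3: start y=0.000, vy=6.479 → t=1.296, apex=2.099, x_land=68.722, impact vy=-6.479
  bounce: vy ← 0.62·6.479 = 4.017

1 2.925 14.206 31.848
2 2.090 5.461 54.610
3 1.296 2.099 68.722
final: 68.722 4.017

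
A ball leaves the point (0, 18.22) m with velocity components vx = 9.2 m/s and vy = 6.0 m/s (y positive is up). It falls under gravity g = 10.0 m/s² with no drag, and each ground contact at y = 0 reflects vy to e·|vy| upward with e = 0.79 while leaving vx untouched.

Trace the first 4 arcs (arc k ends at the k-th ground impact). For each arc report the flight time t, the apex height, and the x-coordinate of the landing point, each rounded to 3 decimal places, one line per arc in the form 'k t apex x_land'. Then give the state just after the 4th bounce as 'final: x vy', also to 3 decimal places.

Arc 1: start y=18.220, vy=6.000 → t=2.601, apex=20.020, x_land=23.929, impact vy=-20.010
  bounce: vy ← 0.79·20.010 = 15.808
Arc 2: start y=0.000, vy=15.808 → t=3.162, apex=12.494, x_land=53.016, impact vy=-15.808
  bounce: vy ← 0.79·15.808 = 12.488
Arc 3: start y=0.000, vy=12.488 → t=2.498, apex=7.798, x_land=75.994, impact vy=-12.488
  bounce: vy ← 0.79·12.488 = 9.866
Arc 4: start y=0.000, vy=9.866 → t=1.973, apex=4.867, x_land=94.147, impact vy=-9.866
  bounce: vy ← 0.79·9.866 = 7.794

1 2.601 20.020 23.929
2 3.162 12.494 53.016
3 2.498 7.798 75.994
4 1.973 4.867 94.147
final: 94.147 7.794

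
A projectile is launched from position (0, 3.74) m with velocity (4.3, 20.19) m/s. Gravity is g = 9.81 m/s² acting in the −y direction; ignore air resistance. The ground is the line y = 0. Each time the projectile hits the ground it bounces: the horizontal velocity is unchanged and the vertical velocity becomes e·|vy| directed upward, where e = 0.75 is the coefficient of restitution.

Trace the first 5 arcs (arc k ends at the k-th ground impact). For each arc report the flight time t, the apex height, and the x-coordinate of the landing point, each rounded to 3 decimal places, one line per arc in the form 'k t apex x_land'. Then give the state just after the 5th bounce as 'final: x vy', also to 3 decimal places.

1 4.294 24.517 18.463
2 3.354 13.791 32.883
3 2.515 7.757 43.699
4 1.886 4.363 51.810
5 1.415 2.454 57.893
final: 57.893 5.205

Arc 1: start y=3.740, vy=20.190 → t=4.294, apex=24.517, x_land=18.463, impact vy=-21.932
  bounce: vy ← 0.75·21.932 = 16.449
Arc 2: start y=0.000, vy=16.449 → t=3.354, apex=13.791, x_land=32.883, impact vy=-16.449
  bounce: vy ← 0.75·16.449 = 12.337
Arc 3: start y=0.000, vy=12.337 → t=2.515, apex=7.757, x_land=43.699, impact vy=-12.337
  bounce: vy ← 0.75·12.337 = 9.253
Arc 4: start y=0.000, vy=9.253 → t=1.886, apex=4.363, x_land=51.810, impact vy=-9.253
  bounce: vy ← 0.75·9.253 = 6.939
Arc 5: start y=0.000, vy=6.939 → t=1.415, apex=2.454, x_land=57.893, impact vy=-6.939
  bounce: vy ← 0.75·6.939 = 5.205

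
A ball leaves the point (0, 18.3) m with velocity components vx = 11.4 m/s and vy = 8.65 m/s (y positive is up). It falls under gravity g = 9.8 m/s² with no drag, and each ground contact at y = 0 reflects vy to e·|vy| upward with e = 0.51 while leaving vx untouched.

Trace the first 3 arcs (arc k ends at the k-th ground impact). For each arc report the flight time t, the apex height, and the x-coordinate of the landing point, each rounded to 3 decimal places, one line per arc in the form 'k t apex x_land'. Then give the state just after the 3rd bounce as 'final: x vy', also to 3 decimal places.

1 3.007 22.117 34.282
2 2.167 5.753 58.987
3 1.105 1.496 71.586
final: 71.586 2.762

Arc 1: start y=18.300, vy=8.650 → t=3.007, apex=22.117, x_land=34.282, impact vy=-20.821
  bounce: vy ← 0.51·20.821 = 10.619
Arc 2: start y=0.000, vy=10.619 → t=2.167, apex=5.753, x_land=58.987, impact vy=-10.619
  bounce: vy ← 0.51·10.619 = 5.415
Arc 3: start y=0.000, vy=5.415 → t=1.105, apex=1.496, x_land=71.586, impact vy=-5.415
  bounce: vy ← 0.51·5.415 = 2.762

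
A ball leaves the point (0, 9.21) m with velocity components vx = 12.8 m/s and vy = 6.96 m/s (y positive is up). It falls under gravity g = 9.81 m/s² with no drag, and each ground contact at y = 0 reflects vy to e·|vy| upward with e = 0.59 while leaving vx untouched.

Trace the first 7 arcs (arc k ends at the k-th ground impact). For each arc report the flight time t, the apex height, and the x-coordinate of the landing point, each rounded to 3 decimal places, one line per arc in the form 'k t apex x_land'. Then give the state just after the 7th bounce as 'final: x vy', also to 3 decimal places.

Arc 1: start y=9.210, vy=6.960 → t=2.253, apex=11.679, x_land=28.833, impact vy=-15.137
  bounce: vy ← 0.59·15.137 = 8.931
Arc 2: start y=0.000, vy=8.931 → t=1.821, apex=4.065, x_land=52.139, impact vy=-8.931
  bounce: vy ← 0.59·8.931 = 5.269
Arc 3: start y=0.000, vy=5.269 → t=1.074, apex=1.415, x_land=65.890, impact vy=-5.269
  bounce: vy ← 0.59·5.269 = 3.109
Arc 4: start y=0.000, vy=3.109 → t=0.634, apex=0.493, x_land=74.003, impact vy=-3.109
  bounce: vy ← 0.59·3.109 = 1.834
Arc 5: start y=0.000, vy=1.834 → t=0.374, apex=0.171, x_land=78.789, impact vy=-1.834
  bounce: vy ← 0.59·1.834 = 1.082
Arc 6: start y=0.000, vy=1.082 → t=0.221, apex=0.060, x_land=81.613, impact vy=-1.082
  bounce: vy ← 0.59·1.082 = 0.639
Arc 7: start y=0.000, vy=0.639 → t=0.130, apex=0.021, x_land=83.280, impact vy=-0.639
  bounce: vy ← 0.59·0.639 = 0.377

1 2.253 11.679 28.833
2 1.821 4.065 52.139
3 1.074 1.415 65.890
4 0.634 0.493 74.003
5 0.374 0.171 78.789
6 0.221 0.060 81.613
7 0.130 0.021 83.280
final: 83.280 0.377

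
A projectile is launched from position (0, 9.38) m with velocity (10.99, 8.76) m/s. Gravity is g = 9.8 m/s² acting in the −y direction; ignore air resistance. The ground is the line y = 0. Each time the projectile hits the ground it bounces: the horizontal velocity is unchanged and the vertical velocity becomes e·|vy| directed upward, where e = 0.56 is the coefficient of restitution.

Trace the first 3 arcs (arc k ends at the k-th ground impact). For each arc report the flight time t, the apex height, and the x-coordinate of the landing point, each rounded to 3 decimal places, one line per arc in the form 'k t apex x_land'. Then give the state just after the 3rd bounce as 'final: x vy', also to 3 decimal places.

Arc 1: start y=9.380, vy=8.760 → t=2.541, apex=13.295, x_land=27.927, impact vy=-16.143
  bounce: vy ← 0.56·16.143 = 9.040
Arc 2: start y=0.000, vy=9.040 → t=1.845, apex=4.169, x_land=48.202, impact vy=-9.040
  bounce: vy ← 0.56·9.040 = 5.062
Arc 3: start y=0.000, vy=5.062 → t=1.033, apex=1.308, x_land=59.556, impact vy=-5.062
  bounce: vy ← 0.56·5.062 = 2.835

1 2.541 13.295 27.927
2 1.845 4.169 48.202
3 1.033 1.308 59.556
final: 59.556 2.835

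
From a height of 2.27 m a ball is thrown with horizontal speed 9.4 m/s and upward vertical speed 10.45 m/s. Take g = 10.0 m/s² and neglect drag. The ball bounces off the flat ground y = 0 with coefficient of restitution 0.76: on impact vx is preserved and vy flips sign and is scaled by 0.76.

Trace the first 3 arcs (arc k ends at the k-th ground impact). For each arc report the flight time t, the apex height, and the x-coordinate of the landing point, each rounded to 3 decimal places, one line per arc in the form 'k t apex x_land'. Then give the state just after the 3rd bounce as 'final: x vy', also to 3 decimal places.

Arc 1: start y=2.270, vy=10.450 → t=2.288, apex=7.730, x_land=21.511, impact vy=-12.434
  bounce: vy ← 0.76·12.434 = 9.450
Arc 2: start y=0.000, vy=9.450 → t=1.890, apex=4.465, x_land=39.276, impact vy=-9.450
  bounce: vy ← 0.76·9.450 = 7.182
Arc 3: start y=0.000, vy=7.182 → t=1.436, apex=2.579, x_land=52.778, impact vy=-7.182
  bounce: vy ← 0.76·7.182 = 5.458

1 2.288 7.730 21.511
2 1.890 4.465 39.276
3 1.436 2.579 52.778
final: 52.778 5.458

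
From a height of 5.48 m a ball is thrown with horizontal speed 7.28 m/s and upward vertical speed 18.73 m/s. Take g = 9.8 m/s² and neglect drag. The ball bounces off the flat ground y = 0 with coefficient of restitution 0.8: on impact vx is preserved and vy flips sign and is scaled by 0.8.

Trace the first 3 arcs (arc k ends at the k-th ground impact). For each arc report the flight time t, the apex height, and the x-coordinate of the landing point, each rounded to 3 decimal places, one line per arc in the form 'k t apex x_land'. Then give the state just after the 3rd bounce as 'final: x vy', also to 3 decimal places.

Arc 1: start y=5.480, vy=18.730 → t=4.096, apex=23.379, x_land=29.815, impact vy=-21.406
  bounce: vy ← 0.8·21.406 = 17.125
Arc 2: start y=0.000, vy=17.125 → t=3.495, apex=14.962, x_land=55.258, impact vy=-17.125
  bounce: vy ← 0.8·17.125 = 13.700
Arc 3: start y=0.000, vy=13.700 → t=2.796, apex=9.576, x_land=75.612, impact vy=-13.700
  bounce: vy ← 0.8·13.700 = 10.960

1 4.096 23.379 29.815
2 3.495 14.962 55.258
3 2.796 9.576 75.612
final: 75.612 10.960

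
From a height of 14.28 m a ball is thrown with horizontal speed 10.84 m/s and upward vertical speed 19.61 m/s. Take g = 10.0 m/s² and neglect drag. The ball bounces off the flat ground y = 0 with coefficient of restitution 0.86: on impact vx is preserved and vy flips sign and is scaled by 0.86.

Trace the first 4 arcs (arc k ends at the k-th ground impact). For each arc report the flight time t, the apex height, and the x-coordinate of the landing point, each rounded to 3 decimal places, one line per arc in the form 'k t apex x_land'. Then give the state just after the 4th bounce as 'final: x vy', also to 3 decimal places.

1 4.550 33.508 49.319
2 4.453 24.782 97.585
3 3.829 18.329 139.094
4 3.293 13.556 174.792
final: 174.792 14.161

Arc 1: start y=14.280, vy=19.610 → t=4.550, apex=33.508, x_land=49.319, impact vy=-25.887
  bounce: vy ← 0.86·25.887 = 22.263
Arc 2: start y=0.000, vy=22.263 → t=4.453, apex=24.782, x_land=97.585, impact vy=-22.263
  bounce: vy ← 0.86·22.263 = 19.146
Arc 3: start y=0.000, vy=19.146 → t=3.829, apex=18.329, x_land=139.094, impact vy=-19.146
  bounce: vy ← 0.86·19.146 = 16.466
Arc 4: start y=0.000, vy=16.466 → t=3.293, apex=13.556, x_land=174.792, impact vy=-16.466
  bounce: vy ← 0.86·16.466 = 14.161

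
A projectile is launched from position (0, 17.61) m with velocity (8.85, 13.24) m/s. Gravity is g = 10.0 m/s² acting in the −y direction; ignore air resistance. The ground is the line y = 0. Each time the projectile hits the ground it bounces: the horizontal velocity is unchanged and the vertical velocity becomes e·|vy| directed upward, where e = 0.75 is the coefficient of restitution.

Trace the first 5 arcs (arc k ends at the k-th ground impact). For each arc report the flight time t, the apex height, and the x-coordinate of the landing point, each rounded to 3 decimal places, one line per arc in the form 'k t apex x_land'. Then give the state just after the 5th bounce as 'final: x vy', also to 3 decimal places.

Arc 1: start y=17.610, vy=13.240 → t=3.621, apex=26.375, x_land=32.043, impact vy=-22.967
  bounce: vy ← 0.75·22.967 = 17.225
Arc 2: start y=0.000, vy=17.225 → t=3.445, apex=14.836, x_land=62.533, impact vy=-17.225
  bounce: vy ← 0.75·17.225 = 12.919
Arc 3: start y=0.000, vy=12.919 → t=2.584, apex=8.345, x_land=85.399, impact vy=-12.919
  bounce: vy ← 0.75·12.919 = 9.689
Arc 4: start y=0.000, vy=9.689 → t=1.938, apex=4.694, x_land=102.550, impact vy=-9.689
  bounce: vy ← 0.75·9.689 = 7.267
Arc 5: start y=0.000, vy=7.267 → t=1.453, apex=2.640, x_land=115.412, impact vy=-7.267
  bounce: vy ← 0.75·7.267 = 5.450

1 3.621 26.375 32.043
2 3.445 14.836 62.533
3 2.584 8.345 85.399
4 1.938 4.694 102.550
5 1.453 2.640 115.412
final: 115.412 5.450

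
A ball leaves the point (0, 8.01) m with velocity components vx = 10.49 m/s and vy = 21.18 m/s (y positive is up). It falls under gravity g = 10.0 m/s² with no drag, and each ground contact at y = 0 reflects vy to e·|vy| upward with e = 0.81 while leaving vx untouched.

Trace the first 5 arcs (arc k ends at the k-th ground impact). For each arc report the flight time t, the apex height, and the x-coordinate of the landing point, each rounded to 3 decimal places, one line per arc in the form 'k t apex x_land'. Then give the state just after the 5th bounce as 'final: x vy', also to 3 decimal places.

Arc 1: start y=8.010, vy=21.180 → t=4.585, apex=30.440, x_land=48.101, impact vy=-24.674
  bounce: vy ← 0.81·24.674 = 19.986
Arc 2: start y=0.000, vy=19.986 → t=3.997, apex=19.971, x_land=90.031, impact vy=-19.986
  bounce: vy ← 0.81·19.986 = 16.188
Arc 3: start y=0.000, vy=16.188 → t=3.238, apex=13.103, x_land=123.994, impact vy=-16.188
  bounce: vy ← 0.81·16.188 = 13.113
Arc 4: start y=0.000, vy=13.113 → t=2.623, apex=8.597, x_land=151.504, impact vy=-13.113
  bounce: vy ← 0.81·13.113 = 10.621
Arc 5: start y=0.000, vy=10.621 → t=2.124, apex=5.641, x_land=173.788, impact vy=-10.621
  bounce: vy ← 0.81·10.621 = 8.603

1 4.585 30.440 48.101
2 3.997 19.971 90.031
3 3.238 13.103 123.994
4 2.623 8.597 151.504
5 2.124 5.641 173.788
final: 173.788 8.603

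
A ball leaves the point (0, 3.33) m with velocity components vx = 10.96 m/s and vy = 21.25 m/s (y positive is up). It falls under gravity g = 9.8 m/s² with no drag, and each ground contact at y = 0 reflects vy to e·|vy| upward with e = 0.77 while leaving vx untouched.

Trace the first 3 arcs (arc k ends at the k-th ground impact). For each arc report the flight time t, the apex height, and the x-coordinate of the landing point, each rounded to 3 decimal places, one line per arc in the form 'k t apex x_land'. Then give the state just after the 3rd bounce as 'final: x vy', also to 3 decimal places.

1 4.488 26.369 49.190
2 3.572 15.634 88.344
3 2.751 9.269 118.493
final: 118.493 10.379

Arc 1: start y=3.330, vy=21.250 → t=4.488, apex=26.369, x_land=49.190, impact vy=-22.734
  bounce: vy ← 0.77·22.734 = 17.505
Arc 2: start y=0.000, vy=17.505 → t=3.572, apex=15.634, x_land=88.344, impact vy=-17.505
  bounce: vy ← 0.77·17.505 = 13.479
Arc 3: start y=0.000, vy=13.479 → t=2.751, apex=9.269, x_land=118.493, impact vy=-13.479
  bounce: vy ← 0.77·13.479 = 10.379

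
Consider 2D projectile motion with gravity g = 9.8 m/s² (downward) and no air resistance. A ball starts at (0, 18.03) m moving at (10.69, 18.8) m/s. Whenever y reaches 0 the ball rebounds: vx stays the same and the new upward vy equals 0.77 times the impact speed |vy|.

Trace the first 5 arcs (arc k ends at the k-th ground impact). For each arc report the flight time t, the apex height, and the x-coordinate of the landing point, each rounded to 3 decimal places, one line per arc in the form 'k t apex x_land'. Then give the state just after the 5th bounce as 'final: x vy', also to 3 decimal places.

Arc 1: start y=18.030, vy=18.800 → t=4.631, apex=36.063, x_land=49.508, impact vy=-26.586
  bounce: vy ← 0.77·26.586 = 20.471
Arc 2: start y=0.000, vy=20.471 → t=4.178, apex=21.382, x_land=94.169, impact vy=-20.471
  bounce: vy ← 0.77·20.471 = 15.763
Arc 3: start y=0.000, vy=15.763 → t=3.217, apex=12.677, x_land=128.558, impact vy=-15.763
  bounce: vy ← 0.77·15.763 = 12.137
Arc 4: start y=0.000, vy=12.137 → t=2.477, apex=7.516, x_land=155.038, impact vy=-12.137
  bounce: vy ← 0.77·12.137 = 9.346
Arc 5: start y=0.000, vy=9.346 → t=1.907, apex=4.456, x_land=175.427, impact vy=-9.346
  bounce: vy ← 0.77·9.346 = 7.196

1 4.631 36.063 49.508
2 4.178 21.382 94.169
3 3.217 12.677 128.558
4 2.477 7.516 155.038
5 1.907 4.456 175.427
final: 175.427 7.196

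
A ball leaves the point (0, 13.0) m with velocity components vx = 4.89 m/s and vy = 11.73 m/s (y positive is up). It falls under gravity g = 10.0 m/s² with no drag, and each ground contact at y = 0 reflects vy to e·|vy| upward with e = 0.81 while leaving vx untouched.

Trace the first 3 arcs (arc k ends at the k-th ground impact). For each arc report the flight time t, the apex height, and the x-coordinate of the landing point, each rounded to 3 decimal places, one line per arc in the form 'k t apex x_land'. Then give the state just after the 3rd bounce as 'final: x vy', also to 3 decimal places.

Arc 1: start y=13.000, vy=11.730 → t=3.167, apex=19.880, x_land=15.486, impact vy=-19.940
  bounce: vy ← 0.81·19.940 = 16.151
Arc 2: start y=0.000, vy=16.151 → t=3.230, apex=13.043, x_land=31.282, impact vy=-16.151
  bounce: vy ← 0.81·16.151 = 13.082
Arc 3: start y=0.000, vy=13.082 → t=2.616, apex=8.558, x_land=44.077, impact vy=-13.082
  bounce: vy ← 0.81·13.082 = 10.597

1 3.167 19.880 15.486
2 3.230 13.043 31.282
3 2.616 8.558 44.077
final: 44.077 10.597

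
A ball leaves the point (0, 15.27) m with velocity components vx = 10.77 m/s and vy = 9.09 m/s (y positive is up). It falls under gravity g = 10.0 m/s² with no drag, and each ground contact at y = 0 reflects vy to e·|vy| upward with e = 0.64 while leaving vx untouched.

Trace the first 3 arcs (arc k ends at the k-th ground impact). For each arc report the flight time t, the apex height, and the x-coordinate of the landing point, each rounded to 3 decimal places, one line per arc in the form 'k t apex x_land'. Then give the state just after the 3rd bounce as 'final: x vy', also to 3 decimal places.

Arc 1: start y=15.270, vy=9.090 → t=2.879, apex=19.401, x_land=31.005, impact vy=-19.698
  bounce: vy ← 0.64·19.698 = 12.607
Arc 2: start y=0.000, vy=12.607 → t=2.521, apex=7.947, x_land=58.161, impact vy=-12.607
  bounce: vy ← 0.64·12.607 = 8.068
Arc 3: start y=0.000, vy=8.068 → t=1.614, apex=3.255, x_land=75.540, impact vy=-8.068
  bounce: vy ← 0.64·8.068 = 5.164

1 2.879 19.401 31.005
2 2.521 7.947 58.161
3 1.614 3.255 75.540
final: 75.540 5.164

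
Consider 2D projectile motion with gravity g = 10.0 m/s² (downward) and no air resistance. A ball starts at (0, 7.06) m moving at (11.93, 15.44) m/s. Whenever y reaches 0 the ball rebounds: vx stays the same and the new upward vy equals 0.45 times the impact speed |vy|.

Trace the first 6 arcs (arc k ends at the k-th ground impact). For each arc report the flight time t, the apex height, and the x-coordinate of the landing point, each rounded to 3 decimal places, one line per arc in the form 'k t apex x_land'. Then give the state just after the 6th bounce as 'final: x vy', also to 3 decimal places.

1 3.492 18.980 41.663
2 1.753 3.843 62.582
3 0.789 0.778 71.996
4 0.355 0.158 76.232
5 0.160 0.032 78.138
6 0.072 0.006 78.996
final: 78.996 0.162

Arc 1: start y=7.060, vy=15.440 → t=3.492, apex=18.980, x_land=41.663, impact vy=-19.483
  bounce: vy ← 0.45·19.483 = 8.767
Arc 2: start y=0.000, vy=8.767 → t=1.753, apex=3.843, x_land=62.582, impact vy=-8.767
  bounce: vy ← 0.45·8.767 = 3.945
Arc 3: start y=0.000, vy=3.945 → t=0.789, apex=0.778, x_land=71.996, impact vy=-3.945
  bounce: vy ← 0.45·3.945 = 1.775
Arc 4: start y=0.000, vy=1.775 → t=0.355, apex=0.158, x_land=76.232, impact vy=-1.775
  bounce: vy ← 0.45·1.775 = 0.799
Arc 5: start y=0.000, vy=0.799 → t=0.160, apex=0.032, x_land=78.138, impact vy=-0.799
  bounce: vy ← 0.45·0.799 = 0.360
Arc 6: start y=0.000, vy=0.360 → t=0.072, apex=0.006, x_land=78.996, impact vy=-0.360
  bounce: vy ← 0.45·0.360 = 0.162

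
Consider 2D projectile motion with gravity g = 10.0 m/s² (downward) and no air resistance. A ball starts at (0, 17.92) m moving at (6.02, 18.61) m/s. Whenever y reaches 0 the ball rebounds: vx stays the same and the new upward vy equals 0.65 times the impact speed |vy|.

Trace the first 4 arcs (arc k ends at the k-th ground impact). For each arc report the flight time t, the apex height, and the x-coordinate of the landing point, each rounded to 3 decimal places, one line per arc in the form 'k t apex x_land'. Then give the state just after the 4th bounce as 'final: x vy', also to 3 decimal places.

1 4.516 35.237 27.184
2 3.451 14.887 47.960
3 2.243 6.290 61.464
4 1.458 2.658 70.242
final: 70.242 4.739

Arc 1: start y=17.920, vy=18.610 → t=4.516, apex=35.237, x_land=27.184, impact vy=-26.547
  bounce: vy ← 0.65·26.547 = 17.255
Arc 2: start y=0.000, vy=17.255 → t=3.451, apex=14.887, x_land=47.960, impact vy=-17.255
  bounce: vy ← 0.65·17.255 = 11.216
Arc 3: start y=0.000, vy=11.216 → t=2.243, apex=6.290, x_land=61.464, impact vy=-11.216
  bounce: vy ← 0.65·11.216 = 7.290
Arc 4: start y=0.000, vy=7.290 → t=1.458, apex=2.658, x_land=70.242, impact vy=-7.290
  bounce: vy ← 0.65·7.290 = 4.739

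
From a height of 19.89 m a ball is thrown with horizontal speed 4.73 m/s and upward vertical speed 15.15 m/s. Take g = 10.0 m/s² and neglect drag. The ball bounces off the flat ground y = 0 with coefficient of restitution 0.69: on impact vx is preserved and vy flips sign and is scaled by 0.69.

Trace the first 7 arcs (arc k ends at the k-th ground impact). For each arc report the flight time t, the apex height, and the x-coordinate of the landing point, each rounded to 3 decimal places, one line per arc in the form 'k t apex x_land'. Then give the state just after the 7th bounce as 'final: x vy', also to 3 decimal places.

Arc 1: start y=19.890, vy=15.150 → t=4.020, apex=31.366, x_land=19.013, impact vy=-25.046
  bounce: vy ← 0.69·25.046 = 17.282
Arc 2: start y=0.000, vy=17.282 → t=3.456, apex=14.933, x_land=35.362, impact vy=-17.282
  bounce: vy ← 0.69·17.282 = 11.925
Arc 3: start y=0.000, vy=11.925 → t=2.385, apex=7.110, x_land=46.642, impact vy=-11.925
  bounce: vy ← 0.69·11.925 = 8.228
Arc 4: start y=0.000, vy=8.228 → t=1.646, apex=3.385, x_land=54.426, impact vy=-8.228
  bounce: vy ← 0.69·8.228 = 5.677
Arc 5: start y=0.000, vy=5.677 → t=1.135, apex=1.612, x_land=59.797, impact vy=-5.677
  bounce: vy ← 0.69·5.677 = 3.917
Arc 6: start y=0.000, vy=3.917 → t=0.783, apex=0.767, x_land=63.503, impact vy=-3.917
  bounce: vy ← 0.69·3.917 = 2.703
Arc 7: start y=0.000, vy=2.703 → t=0.541, apex=0.365, x_land=66.060, impact vy=-2.703
  bounce: vy ← 0.69·2.703 = 1.865

1 4.020 31.366 19.013
2 3.456 14.933 35.362
3 2.385 7.110 46.642
4 1.646 3.385 54.426
5 1.135 1.612 59.797
6 0.783 0.767 63.503
7 0.541 0.365 66.060
final: 66.060 1.865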